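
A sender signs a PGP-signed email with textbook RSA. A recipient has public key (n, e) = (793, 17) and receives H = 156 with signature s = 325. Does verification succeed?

passes

Squares mod 793: s^1≡325, s^2≡156, s^4≡546, s^8≡741, s^16≡325
17 = 16 + 1, so s^17 ≡ 325·325 ≡ 156 (mod 793)
Since 156 equals the digest 156, verification succeeds.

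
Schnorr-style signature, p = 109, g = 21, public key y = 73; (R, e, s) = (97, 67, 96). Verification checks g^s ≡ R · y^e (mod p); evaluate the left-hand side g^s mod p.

66

21^2 = 441 ≡ 5
21^4 ≡ 5^2 = 25
21^8 ≡ 25^2 = 625 ≡ 80
21^16 ≡ 80^2 = 6400 ≡ 78
21^32 ≡ 78^2 = 6084 ≡ 89
21^64 ≡ 89^2 = 7921 ≡ 73
96 = 64 + 32, so 21^96 ≡ 73·89 ≡ 66 (mod 109)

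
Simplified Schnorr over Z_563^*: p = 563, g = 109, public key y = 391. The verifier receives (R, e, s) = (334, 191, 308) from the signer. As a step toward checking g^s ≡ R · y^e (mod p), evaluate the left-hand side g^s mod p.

109^2 = 11881 ≡ 58
109^4 ≡ 58^2 = 3364 ≡ 549
109^8 ≡ 549^2 = 301401 ≡ 196
109^16 ≡ 196^2 = 38416 ≡ 132
109^32 ≡ 132^2 = 17424 ≡ 534
109^64 ≡ 534^2 = 285156 ≡ 278
109^128 ≡ 278^2 = 77284 ≡ 153
109^256 ≡ 153^2 = 23409 ≡ 326
308 = 256 + 32 + 16 + 4, so 109^308 ≡ 326·534·132·549 ≡ 539 (mod 563)

539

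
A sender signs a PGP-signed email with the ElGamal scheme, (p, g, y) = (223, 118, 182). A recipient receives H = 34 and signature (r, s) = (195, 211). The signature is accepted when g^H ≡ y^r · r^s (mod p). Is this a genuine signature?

Left side g^H mod p:
118^2 = 13924 ≡ 98
118^4 ≡ 98^2 = 9604 ≡ 15
118^8 ≡ 15^2 = 225 ≡ 2
118^16 ≡ 2^2 = 4
118^32 ≡ 4^2 = 16
34 = 32 + 2, so 118^34 ≡ 16·98 ≡ 7 (mod 223)
Right side y^r · r^s mod p:
182^2 = 33124 ≡ 120
182^4 ≡ 120^2 = 14400 ≡ 128
182^8 ≡ 128^2 = 16384 ≡ 105
182^16 ≡ 105^2 = 11025 ≡ 98
182^32 ≡ 98^2 = 9604 ≡ 15
182^64 ≡ 15^2 = 225 ≡ 2
182^128 ≡ 2^2 = 4
195 = 128 + 64 + 2 + 1, so 182^195 ≡ 4·2·120·182 ≡ 111 (mod 223)
195^2 = 38025 ≡ 115
195^4 ≡ 115^2 = 13225 ≡ 68
195^8 ≡ 68^2 = 4624 ≡ 164
195^16 ≡ 164^2 = 26896 ≡ 136
195^32 ≡ 136^2 = 18496 ≡ 210
195^64 ≡ 210^2 = 44100 ≡ 169
195^128 ≡ 169^2 = 28561 ≡ 17
211 = 128 + 64 + 16 + 2 + 1, so 195^211 ≡ 17·169·136·115·195 ≡ 209 (mod 223)
111·209 = 23199 ≡ 7 (mod 223)
7 ≡ 7 (mod 223), so the signature is genuine.

genuine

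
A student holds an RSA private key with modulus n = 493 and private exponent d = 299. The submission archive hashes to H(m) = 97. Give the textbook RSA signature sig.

(H(m))^2 ≡ 97^2 = 9409 ≡ 42
(H(m))^4 ≡ 42^2 = 1764 ≡ 285
(H(m))^8 ≡ 285^2 = 81225 ≡ 373
(H(m))^16 ≡ 373^2 = 139129 ≡ 103
(H(m))^32 ≡ 103^2 = 10609 ≡ 256
(H(m))^64 ≡ 256^2 = 65536 ≡ 460
(H(m))^128 ≡ 460^2 = 211600 ≡ 103
(H(m))^256 ≡ 103^2 = 10609 ≡ 256
299 = 256 + 32 + 8 + 2 + 1, so (H(m))^299 ≡ 256·256·373·42·97 ≡ 108 (mod 493)

108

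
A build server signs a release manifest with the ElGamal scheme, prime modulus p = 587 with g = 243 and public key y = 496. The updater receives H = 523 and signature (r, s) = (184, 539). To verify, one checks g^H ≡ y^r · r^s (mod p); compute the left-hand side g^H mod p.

413

243^2 = 59049 ≡ 349
243^4 ≡ 349^2 = 121801 ≡ 292
243^8 ≡ 292^2 = 85264 ≡ 149
243^16 ≡ 149^2 = 22201 ≡ 482
243^32 ≡ 482^2 = 232324 ≡ 459
243^64 ≡ 459^2 = 210681 ≡ 535
243^128 ≡ 535^2 = 286225 ≡ 356
243^256 ≡ 356^2 = 126736 ≡ 531
243^512 ≡ 531^2 = 281961 ≡ 201
523 = 512 + 8 + 2 + 1, so 243^523 ≡ 201·149·349·243 ≡ 413 (mod 587)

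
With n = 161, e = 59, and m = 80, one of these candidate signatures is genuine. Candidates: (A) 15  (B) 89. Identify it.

Candidate A: 15^2 = 225 ≡ 64; 15^4 ≡ 64^2 = 4096 ≡ 71; 15^8 ≡ 71^2 = 5041 ≡ 50; 15^16 ≡ 50^2 = 2500 ≡ 85; 15^32 ≡ 85^2 = 7225 ≡ 141; 59 = 32 + 16 + 8 + 2 + 1, so 15^59 ≡ 141·85·50·64·15 ≡ 113 (mod 161)
Candidate B: 89^2 = 7921 ≡ 32; 89^4 ≡ 32^2 = 1024 ≡ 58; 89^8 ≡ 58^2 = 3364 ≡ 144; 89^16 ≡ 144^2 = 20736 ≡ 128; 89^32 ≡ 128^2 = 16384 ≡ 123; 59 = 32 + 16 + 8 + 2 + 1, so 89^59 ≡ 123·128·144·32·89 ≡ 80 (mod 161)
  → matches m = 80

B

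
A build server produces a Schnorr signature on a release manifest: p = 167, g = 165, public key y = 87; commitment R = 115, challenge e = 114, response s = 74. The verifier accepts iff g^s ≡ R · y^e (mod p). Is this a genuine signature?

g^s mod p:
165^2 = 27225 ≡ 4
165^4 ≡ 4^2 = 16
165^8 ≡ 16^2 = 256 ≡ 89
165^16 ≡ 89^2 = 7921 ≡ 72
165^32 ≡ 72^2 = 5184 ≡ 7
165^64 ≡ 7^2 = 49
74 = 64 + 8 + 2, so 165^74 ≡ 49·89·4 ≡ 76 (mod 167)
R · y^e mod p:
87^2 = 7569 ≡ 54
87^4 ≡ 54^2 = 2916 ≡ 77
87^8 ≡ 77^2 = 5929 ≡ 84
87^16 ≡ 84^2 = 7056 ≡ 42
87^32 ≡ 42^2 = 1764 ≡ 94
87^64 ≡ 94^2 = 8836 ≡ 152
114 = 64 + 32 + 16 + 2, so 87^114 ≡ 152·94·42·54 ≡ 3 (mod 167)
115·3 = 345 ≡ 11 (mod 167)
76 ≠ 11; the check fails.

forged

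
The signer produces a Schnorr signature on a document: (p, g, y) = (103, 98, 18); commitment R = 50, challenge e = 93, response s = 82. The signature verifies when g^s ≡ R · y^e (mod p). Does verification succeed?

g^s mod p:
98^2 = 9604 ≡ 25
98^4 ≡ 25^2 = 625 ≡ 7
98^8 ≡ 7^2 = 49
98^16 ≡ 49^2 = 2401 ≡ 32
98^32 ≡ 32^2 = 1024 ≡ 97
98^64 ≡ 97^2 = 9409 ≡ 36
82 = 64 + 16 + 2, so 98^82 ≡ 36·32·25 ≡ 63 (mod 103)
R · y^e mod p:
18^2 = 324 ≡ 15
18^4 ≡ 15^2 = 225 ≡ 19
18^8 ≡ 19^2 = 361 ≡ 52
18^16 ≡ 52^2 = 2704 ≡ 26
18^32 ≡ 26^2 = 676 ≡ 58
18^64 ≡ 58^2 = 3364 ≡ 68
93 = 64 + 16 + 8 + 4 + 1, so 18^93 ≡ 68·26·52·19·18 ≡ 23 (mod 103)
50·23 = 1150 ≡ 17 (mod 103)
63 ≠ 17; the check fails.

fails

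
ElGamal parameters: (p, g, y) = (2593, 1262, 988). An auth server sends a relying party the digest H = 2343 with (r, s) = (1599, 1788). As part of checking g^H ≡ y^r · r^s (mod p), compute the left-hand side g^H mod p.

1338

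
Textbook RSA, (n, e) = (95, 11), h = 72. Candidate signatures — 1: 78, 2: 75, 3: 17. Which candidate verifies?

1

Candidate 1: Squares mod 95: 78^1≡78, 78^2≡4, 78^4≡16, 78^8≡66; 11 = 8 + 2 + 1, so 78^11 ≡ 66·4·78 ≡ 72 (mod 95)
  → matches h = 72
Candidate 2: Squares mod 95: 75^1≡75, 75^2≡20, 75^4≡20, 75^8≡20; 11 = 8 + 2 + 1, so 75^11 ≡ 20·20·75 ≡ 75 (mod 95)
Candidate 3: Squares mod 95: 17^1≡17, 17^2≡4, 17^4≡16, 17^8≡66; 11 = 8 + 2 + 1, so 17^11 ≡ 66·4·17 ≡ 23 (mod 95)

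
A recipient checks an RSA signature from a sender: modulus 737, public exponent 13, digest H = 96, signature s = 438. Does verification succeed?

s^2 ≡ 438^2 = 191844 ≡ 224
s^4 ≡ 224^2 = 50176 ≡ 60
s^8 ≡ 60^2 = 3600 ≡ 652
13 = 8 + 4 + 1, so s^13 ≡ 652·60·438 ≡ 47 (mod 737)
s^13 mod 737 = 47, but H = 96.

fails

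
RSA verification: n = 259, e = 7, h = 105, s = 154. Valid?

s^2 ≡ 154^2 = 23716 ≡ 147
s^4 ≡ 147^2 = 21609 ≡ 112
7 = 4 + 2 + 1, so s^7 ≡ 112·147·154 ≡ 105 (mod 259)
Since 105 equals the digest 105, verification succeeds.

yes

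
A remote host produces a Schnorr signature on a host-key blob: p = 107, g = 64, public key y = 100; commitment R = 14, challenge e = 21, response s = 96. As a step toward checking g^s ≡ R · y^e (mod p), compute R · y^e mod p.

100^2 = 10000 ≡ 49
100^4 ≡ 49^2 = 2401 ≡ 47
100^8 ≡ 47^2 = 2209 ≡ 69
100^16 ≡ 69^2 = 4761 ≡ 53
21 = 16 + 4 + 1, so 100^21 ≡ 53·47·100 ≡ 4 (mod 107)
R · y^e ≡ 14·4 = 56 ≡ 56 (mod 107)

56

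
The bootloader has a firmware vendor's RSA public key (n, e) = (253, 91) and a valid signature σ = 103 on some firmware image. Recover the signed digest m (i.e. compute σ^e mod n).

158

σ^2 ≡ 103^2 = 10609 ≡ 236
σ^4 ≡ 236^2 = 55696 ≡ 36
σ^8 ≡ 36^2 = 1296 ≡ 31
σ^16 ≡ 31^2 = 961 ≡ 202
σ^32 ≡ 202^2 = 40804 ≡ 71
σ^64 ≡ 71^2 = 5041 ≡ 234
91 = 64 + 16 + 8 + 2 + 1, so σ^91 ≡ 234·202·31·236·103 ≡ 158 (mod 253)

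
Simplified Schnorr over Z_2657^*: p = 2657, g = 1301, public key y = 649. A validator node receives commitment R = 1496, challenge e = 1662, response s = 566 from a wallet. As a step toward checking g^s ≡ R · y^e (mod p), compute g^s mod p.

1175

1301^566 mod 2657 = 1175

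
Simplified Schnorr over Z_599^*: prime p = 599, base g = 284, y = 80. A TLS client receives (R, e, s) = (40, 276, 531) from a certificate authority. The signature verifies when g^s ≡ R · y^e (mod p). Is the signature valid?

g^s mod p:
284^2 = 80656 ≡ 390
284^4 ≡ 390^2 = 152100 ≡ 553
284^8 ≡ 553^2 = 305809 ≡ 319
284^16 ≡ 319^2 = 101761 ≡ 530
284^32 ≡ 530^2 = 280900 ≡ 568
284^64 ≡ 568^2 = 322624 ≡ 362
284^128 ≡ 362^2 = 131044 ≡ 462
284^256 ≡ 462^2 = 213444 ≡ 200
284^512 ≡ 200^2 = 40000 ≡ 466
531 = 512 + 16 + 2 + 1, so 284^531 ≡ 466·530·390·284 ≡ 222 (mod 599)
R · y^e mod p:
80^2 = 6400 ≡ 410
80^4 ≡ 410^2 = 168100 ≡ 380
80^8 ≡ 380^2 = 144400 ≡ 41
80^16 ≡ 41^2 = 1681 ≡ 483
80^32 ≡ 483^2 = 233289 ≡ 278
80^64 ≡ 278^2 = 77284 ≡ 13
80^128 ≡ 13^2 = 169
80^256 ≡ 169^2 = 28561 ≡ 408
276 = 256 + 16 + 4, so 80^276 ≡ 408·483·380 ≡ 335 (mod 599)
40·335 = 13400 ≡ 222 (mod 599)
222 ≡ 222 (mod 599); signature holds.

valid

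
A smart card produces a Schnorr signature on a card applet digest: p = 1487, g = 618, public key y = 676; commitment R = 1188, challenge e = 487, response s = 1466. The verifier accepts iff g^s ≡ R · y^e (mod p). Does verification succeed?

passes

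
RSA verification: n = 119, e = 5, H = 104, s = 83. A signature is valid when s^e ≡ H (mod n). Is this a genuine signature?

genuine

s^2 ≡ 83^2 = 6889 ≡ 106
s^4 ≡ 106^2 = 11236 ≡ 50
5 = 4 + 1, so s^5 ≡ 50·83 ≡ 104 (mod 119)
s^5 mod 119 = 104 matches H.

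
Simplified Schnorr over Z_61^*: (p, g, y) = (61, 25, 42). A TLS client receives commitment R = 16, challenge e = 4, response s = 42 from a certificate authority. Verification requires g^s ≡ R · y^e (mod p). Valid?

g^s mod p:
Squares mod 61: 25^1≡25, 25^2≡15, 25^4≡42, 25^8≡56, 25^16≡25, 25^32≡15
42 = 32 + 8 + 2, so 25^42 ≡ 15·56·15 ≡ 34 (mod 61)
R · y^e mod p:
Squares mod 61: 42^1≡42, 42^2≡56, 42^4≡25
42^4 ≡ 25 (mod 61)
16·25 = 400 ≡ 34 (mod 61)
34 ≡ 34 (mod 61); signature holds.

yes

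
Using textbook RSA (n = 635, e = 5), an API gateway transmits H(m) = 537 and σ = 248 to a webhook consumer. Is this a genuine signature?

σ^2 ≡ 248^2 = 61504 ≡ 544
σ^4 ≡ 544^2 = 295936 ≡ 26
5 = 4 + 1, so σ^5 ≡ 26·248 ≡ 98 (mod 635)
The recovered value 98 does not match the digest 537.

forged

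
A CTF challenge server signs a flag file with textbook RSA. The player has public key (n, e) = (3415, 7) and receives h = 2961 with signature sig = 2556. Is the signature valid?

sig^2 ≡ 2556^2 = 6533136 ≡ 241
sig^4 ≡ 241^2 = 58081 ≡ 26
7 = 4 + 2 + 1, so sig^7 ≡ 26·241·2556 ≡ 2961 (mod 3415)
sig^7 mod 3415 = 2961 matches h.

valid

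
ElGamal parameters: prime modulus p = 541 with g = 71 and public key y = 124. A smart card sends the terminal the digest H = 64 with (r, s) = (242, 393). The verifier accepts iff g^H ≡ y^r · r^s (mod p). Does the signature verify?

does not verify

Left side g^H mod p:
71^2 = 5041 ≡ 172
71^4 ≡ 172^2 = 29584 ≡ 370
71^8 ≡ 370^2 = 136900 ≡ 27
71^16 ≡ 27^2 = 729 ≡ 188
71^32 ≡ 188^2 = 35344 ≡ 179
71^64 ≡ 179^2 = 32041 ≡ 122
Right side y^r · r^s mod p:
124^2 = 15376 ≡ 228
124^4 ≡ 228^2 = 51984 ≡ 48
124^8 ≡ 48^2 = 2304 ≡ 140
124^16 ≡ 140^2 = 19600 ≡ 124
124^32 ≡ 124^2 = 15376 ≡ 228
124^64 ≡ 228^2 = 51984 ≡ 48
124^128 ≡ 48^2 = 2304 ≡ 140
242 = 128 + 64 + 32 + 16 + 2, so 124^242 ≡ 140·48·228·124·228 ≡ 228 (mod 541)
242^2 = 58564 ≡ 136
242^4 ≡ 136^2 = 18496 ≡ 102
242^8 ≡ 102^2 = 10404 ≡ 125
242^16 ≡ 125^2 = 15625 ≡ 477
242^32 ≡ 477^2 = 227529 ≡ 309
242^64 ≡ 309^2 = 95481 ≡ 265
242^128 ≡ 265^2 = 70225 ≡ 436
242^256 ≡ 436^2 = 190096 ≡ 205
393 = 256 + 128 + 8 + 1, so 242^393 ≡ 205·436·125·242 ≡ 120 (mod 541)
228·120 = 27360 ≡ 310 (mod 541)
122 ≠ 310, so verification fails.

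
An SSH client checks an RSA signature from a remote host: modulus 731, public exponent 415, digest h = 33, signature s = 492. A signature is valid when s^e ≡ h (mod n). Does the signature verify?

verifies

s^2 ≡ 492^2 = 242064 ≡ 103
s^4 ≡ 103^2 = 10609 ≡ 375
s^8 ≡ 375^2 = 140625 ≡ 273
s^16 ≡ 273^2 = 74529 ≡ 698
s^32 ≡ 698^2 = 487204 ≡ 358
s^64 ≡ 358^2 = 128164 ≡ 239
s^128 ≡ 239^2 = 57121 ≡ 103
s^256 ≡ 103^2 = 10609 ≡ 375
415 = 256 + 128 + 16 + 8 + 4 + 2 + 1, so s^415 ≡ 375·103·698·273·375·103·492 ≡ 33 (mod 731)
33 = h, so the signature checks out.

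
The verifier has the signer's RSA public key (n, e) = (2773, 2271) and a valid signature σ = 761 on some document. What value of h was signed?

1038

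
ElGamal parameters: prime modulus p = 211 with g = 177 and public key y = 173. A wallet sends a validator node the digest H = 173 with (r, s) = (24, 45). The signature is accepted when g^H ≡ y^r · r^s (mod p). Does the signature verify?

does not verify

Left side g^H mod p:
Squares mod 211: 177^1≡177, 177^2≡101, 177^4≡73, 177^8≡54, 177^16≡173, 177^32≡178, 177^64≡34, 177^128≡101
173 = 128 + 32 + 8 + 4 + 1, so 177^173 ≡ 101·178·54·73·177 ≡ 50 (mod 211)
Right side y^r · r^s mod p:
Squares mod 211: 173^1≡173, 173^2≡178, 173^4≡34, 173^8≡101, 173^16≡73
24 = 16 + 8, so 173^24 ≡ 73·101 ≡ 199 (mod 211)
Squares mod 211: 24^1≡24, 24^2≡154, 24^4≡84, 24^8≡93, 24^16≡209, 24^32≡4
45 = 32 + 8 + 4 + 1, so 24^45 ≡ 4·93·84·24 ≡ 58 (mod 211)
199·58 = 11542 ≡ 148 (mod 211)
50 ≠ 148, so verification fails.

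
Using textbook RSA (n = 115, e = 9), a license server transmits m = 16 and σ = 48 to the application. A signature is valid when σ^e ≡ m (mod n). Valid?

σ^9 mod 115 = 98
98 ≠ 16, so verification fails.

no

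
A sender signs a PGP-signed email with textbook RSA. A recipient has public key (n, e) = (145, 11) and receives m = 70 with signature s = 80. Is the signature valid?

invalid

s^2 ≡ 80^2 = 6400 ≡ 20
s^4 ≡ 20^2 = 400 ≡ 110
s^8 ≡ 110^2 = 12100 ≡ 65
11 = 8 + 2 + 1, so s^11 ≡ 65·20·80 ≡ 35 (mod 145)
The recovered value 35 does not match the digest 70.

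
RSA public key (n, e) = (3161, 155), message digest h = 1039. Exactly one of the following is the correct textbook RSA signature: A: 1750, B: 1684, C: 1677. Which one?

Candidate A: 1750^155 mod 3161 = 1585
Candidate B: 1684^155 mod 3161 = 2260
Candidate C: 1677^155 mod 3161 = 1039
  → matches h = 1039

C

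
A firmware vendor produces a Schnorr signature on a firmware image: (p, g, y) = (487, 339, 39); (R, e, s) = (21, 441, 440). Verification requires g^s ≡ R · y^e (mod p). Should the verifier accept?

accept

g^s mod p:
Squares mod 487: 339^1≡339, 339^2≡476, 339^4≡121, 339^8≡31, 339^16≡474, 339^32≡169, 339^64≡315, 339^128≡364, 339^256≡32
440 = 256 + 128 + 32 + 16 + 8, so 339^440 ≡ 32·364·169·474·31 ≡ 2 (mod 487)
R · y^e mod p:
Squares mod 487: 39^1≡39, 39^2≡60, 39^4≡191, 39^8≡443, 39^16≡475, 39^32≡144, 39^64≡282, 39^128≡143, 39^256≡482
441 = 256 + 128 + 32 + 16 + 8 + 1, so 39^441 ≡ 482·143·144·475·443·39 ≡ 232 (mod 487)
21·232 = 4872 ≡ 2 (mod 487)
2 ≡ 2 (mod 487); signature holds.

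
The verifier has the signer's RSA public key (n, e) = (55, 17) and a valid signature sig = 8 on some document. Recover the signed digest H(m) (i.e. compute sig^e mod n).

sig^2 ≡ 8^2 = 64 ≡ 9
sig^4 ≡ 9^2 = 81 ≡ 26
sig^8 ≡ 26^2 = 676 ≡ 16
sig^16 ≡ 16^2 = 256 ≡ 36
17 = 16 + 1, so sig^17 ≡ 36·8 ≡ 13 (mod 55)

13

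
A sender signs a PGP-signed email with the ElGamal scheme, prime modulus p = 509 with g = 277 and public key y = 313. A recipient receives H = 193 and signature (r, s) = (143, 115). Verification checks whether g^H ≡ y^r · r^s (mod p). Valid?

yes

Left side g^H mod p:
277^193 mod 509 = 265
Right side y^r · r^s mod p:
313^143 mod 509 = 177
143^115 mod 509 = 13
177·13 = 2301 ≡ 265 (mod 509)
265 ≡ 265 (mod 509), so the signature is genuine.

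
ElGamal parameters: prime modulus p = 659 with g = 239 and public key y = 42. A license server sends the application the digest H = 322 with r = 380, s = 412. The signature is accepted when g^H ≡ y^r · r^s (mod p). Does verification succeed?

passes

Left side g^H mod p:
Squares mod 659: 239^1≡239, 239^2≡447, 239^4≡132, 239^8≡290, 239^16≡407, 239^32≡240, 239^64≡267, 239^128≡117, 239^256≡509
322 = 256 + 64 + 2, so 239^322 ≡ 509·267·447 ≡ 44 (mod 659)
Right side y^r · r^s mod p:
Squares mod 659: 42^1≡42, 42^2≡446, 42^4≡557, 42^8≡519, 42^16≡489, 42^32≡563, 42^64≡649, 42^128≡100, 42^256≡115
380 = 256 + 64 + 32 + 16 + 8 + 4, so 42^380 ≡ 115·649·563·489·519·557 ≡ 94 (mod 659)
Squares mod 659: 380^1≡380, 380^2≡79, 380^4≡310, 380^8≡545, 380^16≡475, 380^32≡247, 380^64≡381, 380^128≡181, 380^256≡470
412 = 256 + 128 + 16 + 8 + 4, so 380^412 ≡ 470·181·475·545·310 ≡ 351 (mod 659)
94·351 = 32994 ≡ 44 (mod 659)
44 ≡ 44 (mod 659), so the signature is genuine.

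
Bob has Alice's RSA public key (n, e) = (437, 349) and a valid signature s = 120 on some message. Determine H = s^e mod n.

237

s^2 ≡ 120^2 = 14400 ≡ 416
s^4 ≡ 416^2 = 173056 ≡ 4
s^8 ≡ 4^2 = 16
s^16 ≡ 16^2 = 256
s^32 ≡ 256^2 = 65536 ≡ 423
s^64 ≡ 423^2 = 178929 ≡ 196
s^128 ≡ 196^2 = 38416 ≡ 397
s^256 ≡ 397^2 = 157609 ≡ 289
349 = 256 + 64 + 16 + 8 + 4 + 1, so s^349 ≡ 289·196·256·16·4·120 ≡ 237 (mod 437)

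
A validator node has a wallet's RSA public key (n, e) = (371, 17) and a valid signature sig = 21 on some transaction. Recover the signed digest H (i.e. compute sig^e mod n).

sig^2 ≡ 21^2 = 441 ≡ 70
sig^4 ≡ 70^2 = 4900 ≡ 77
sig^8 ≡ 77^2 = 5929 ≡ 364
sig^16 ≡ 364^2 = 132496 ≡ 49
17 = 16 + 1, so sig^17 ≡ 49·21 ≡ 287 (mod 371)

287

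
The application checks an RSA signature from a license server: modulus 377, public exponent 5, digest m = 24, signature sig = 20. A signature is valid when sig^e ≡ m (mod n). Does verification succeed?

passes

Squares mod 377: sig^1≡20, sig^2≡23, sig^4≡152
5 = 4 + 1, so sig^5 ≡ 152·20 ≡ 24 (mod 377)
24 = m, so the signature checks out.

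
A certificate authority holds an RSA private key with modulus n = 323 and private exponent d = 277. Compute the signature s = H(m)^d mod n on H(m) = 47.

Squares mod 323: (H(m))^1≡47, (H(m))^2≡271, (H(m))^4≡120, (H(m))^8≡188, (H(m))^16≡137, (H(m))^32≡35, (H(m))^64≡256, (H(m))^128≡290, (H(m))^256≡120
277 = 256 + 16 + 4 + 1, so (H(m))^277 ≡ 120·137·120·47 ≡ 251 (mod 323)

251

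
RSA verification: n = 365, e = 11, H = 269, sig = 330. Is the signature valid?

Squares mod 365: sig^1≡330, sig^2≡130, sig^4≡110, sig^8≡55
11 = 8 + 2 + 1, so sig^11 ≡ 55·130·330 ≡ 140 (mod 365)
The recovered value 140 does not match the digest 269.

invalid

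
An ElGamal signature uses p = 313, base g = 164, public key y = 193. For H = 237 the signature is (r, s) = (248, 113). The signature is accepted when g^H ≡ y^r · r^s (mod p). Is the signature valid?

valid

Left side g^H mod p:
Squares mod 313: 164^1≡164, 164^2≡291, 164^4≡171, 164^8≡132, 164^16≡209, 164^32≡174, 164^64≡228, 164^128≡26
237 = 128 + 64 + 32 + 8 + 4 + 1, so 164^237 ≡ 26·228·174·132·171·164 ≡ 56 (mod 313)
Right side y^r · r^s mod p:
Squares mod 313: 193^1≡193, 193^2≡2, 193^4≡4, 193^8≡16, 193^16≡256, 193^32≡119, 193^64≡76, 193^128≡142
248 = 128 + 64 + 32 + 16 + 8, so 193^248 ≡ 142·76·119·256·16 ≡ 243 (mod 313)
Squares mod 313: 248^1≡248, 248^2≡156, 248^4≡235, 248^8≡137, 248^16≡302, 248^32≡121, 248^64≡243
113 = 64 + 32 + 16 + 1, so 248^113 ≡ 243·121·302·248 ≡ 187 (mod 313)
243·187 = 45441 ≡ 56 (mod 313)
56 ≡ 56 (mod 313), so the signature is genuine.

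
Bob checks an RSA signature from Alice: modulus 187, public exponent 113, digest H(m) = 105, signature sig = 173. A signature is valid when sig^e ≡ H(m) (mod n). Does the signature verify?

sig^113 mod 187 = 105
sig^113 mod 187 = 105 matches H(m).

verifies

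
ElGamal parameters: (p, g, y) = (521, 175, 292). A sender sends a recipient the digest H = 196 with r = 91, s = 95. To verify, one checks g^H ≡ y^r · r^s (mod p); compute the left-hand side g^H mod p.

420

175^196 mod 521 = 420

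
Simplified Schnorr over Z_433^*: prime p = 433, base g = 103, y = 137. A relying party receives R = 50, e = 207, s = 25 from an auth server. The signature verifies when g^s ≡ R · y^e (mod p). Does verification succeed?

fails

g^s mod p:
103^2 = 10609 ≡ 217
103^4 ≡ 217^2 = 47089 ≡ 325
103^8 ≡ 325^2 = 105625 ≡ 406
103^16 ≡ 406^2 = 164836 ≡ 296
25 = 16 + 8 + 1, so 103^25 ≡ 296·406·103 ≡ 390 (mod 433)
R · y^e mod p:
137^2 = 18769 ≡ 150
137^4 ≡ 150^2 = 22500 ≡ 417
137^8 ≡ 417^2 = 173889 ≡ 256
137^16 ≡ 256^2 = 65536 ≡ 153
137^32 ≡ 153^2 = 23409 ≡ 27
137^64 ≡ 27^2 = 729 ≡ 296
137^128 ≡ 296^2 = 87616 ≡ 150
207 = 128 + 64 + 8 + 4 + 2 + 1, so 137^207 ≡ 150·296·256·417·150·137 ≡ 432 (mod 433)
50·432 = 21600 ≡ 383 (mod 433)
390 ≠ 383; the check fails.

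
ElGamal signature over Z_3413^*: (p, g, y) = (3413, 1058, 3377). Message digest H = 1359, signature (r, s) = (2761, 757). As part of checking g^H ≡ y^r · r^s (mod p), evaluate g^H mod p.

1058^1359 mod 3413 = 2411

2411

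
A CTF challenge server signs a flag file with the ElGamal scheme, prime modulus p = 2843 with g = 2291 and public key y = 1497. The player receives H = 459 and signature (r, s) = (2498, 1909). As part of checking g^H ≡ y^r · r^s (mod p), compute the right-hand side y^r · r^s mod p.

2517

1497^2 = 2241009 ≡ 725
1497^4 ≡ 725^2 = 525625 ≡ 2513
1497^8 ≡ 2513^2 = 6315169 ≡ 866
1497^16 ≡ 866^2 = 749956 ≡ 2247
1497^32 ≡ 2247^2 = 5049009 ≡ 2684
1497^64 ≡ 2684^2 = 7203856 ≡ 2537
1497^128 ≡ 2537^2 = 6436369 ≡ 2660
1497^256 ≡ 2660^2 = 7075600 ≡ 2216
1497^512 ≡ 2216^2 = 4910656 ≡ 795
1497^1024 ≡ 795^2 = 632025 ≡ 879
1497^2048 ≡ 879^2 = 772641 ≡ 2188
2498 = 2048 + 256 + 128 + 64 + 2, so 1497^2498 ≡ 2188·2216·2660·2537·725 ≡ 2697 (mod 2843)
2498^2 = 6240004 ≡ 2462
2498^4 ≡ 2462^2 = 6061444 ≡ 168
2498^8 ≡ 168^2 = 28224 ≡ 2637
2498^16 ≡ 2637^2 = 6953769 ≡ 2634
2498^32 ≡ 2634^2 = 6937956 ≡ 1036
2498^64 ≡ 1036^2 = 1073296 ≡ 1485
2498^128 ≡ 1485^2 = 2205225 ≡ 1900
2498^256 ≡ 1900^2 = 3610000 ≡ 2233
2498^512 ≡ 2233^2 = 4986289 ≡ 2510
2498^1024 ≡ 2510^2 = 6300100 ≡ 12
1909 = 1024 + 512 + 256 + 64 + 32 + 16 + 4 + 1, so 2498^1909 ≡ 12·2510·2233·1485·1036·2634·168·2498 ≡ 2300 (mod 2843)
y^r · r^s ≡ 2697·2300 = 6203100 ≡ 2517 (mod 2843)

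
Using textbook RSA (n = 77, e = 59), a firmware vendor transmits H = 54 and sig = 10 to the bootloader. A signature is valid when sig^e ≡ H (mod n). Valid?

sig^2 ≡ 10^2 = 100 ≡ 23
sig^4 ≡ 23^2 = 529 ≡ 67
sig^8 ≡ 67^2 = 4489 ≡ 23
sig^16 ≡ 23^2 = 529 ≡ 67
sig^32 ≡ 67^2 = 4489 ≡ 23
59 = 32 + 16 + 8 + 2 + 1, so sig^59 ≡ 23·67·23·23·10 ≡ 54 (mod 77)
Since 54 equals the digest 54, verification succeeds.

yes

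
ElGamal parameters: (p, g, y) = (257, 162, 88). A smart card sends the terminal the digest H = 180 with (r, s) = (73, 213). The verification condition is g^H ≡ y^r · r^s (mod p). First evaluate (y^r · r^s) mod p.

8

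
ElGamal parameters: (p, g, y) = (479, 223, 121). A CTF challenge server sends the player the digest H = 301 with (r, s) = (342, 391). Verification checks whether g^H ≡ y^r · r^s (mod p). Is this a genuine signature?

genuine

Left side g^H mod p:
Squares mod 479: 223^1≡223, 223^2≡392, 223^4≡384, 223^8≡403, 223^16≡28, 223^32≡305, 223^64≡99, 223^128≡221, 223^256≡462
301 = 256 + 32 + 8 + 4 + 1, so 223^301 ≡ 462·305·403·384·223 ≡ 348 (mod 479)
Right side y^r · r^s mod p:
Squares mod 479: 121^1≡121, 121^2≡271, 121^4≡154, 121^8≡245, 121^16≡150, 121^32≡466, 121^64≡169, 121^128≡300, 121^256≡427
342 = 256 + 64 + 16 + 4 + 2, so 121^342 ≡ 427·169·150·154·271 ≡ 9 (mod 479)
Squares mod 479: 342^1≡342, 342^2≡88, 342^4≡80, 342^8≡173, 342^16≡231, 342^32≡192, 342^64≡460, 342^128≡361, 342^256≡33
391 = 256 + 128 + 4 + 2 + 1, so 342^391 ≡ 33·361·80·88·342 ≡ 358 (mod 479)
9·358 = 3222 ≡ 348 (mod 479)
348 ≡ 348 (mod 479), so the signature is genuine.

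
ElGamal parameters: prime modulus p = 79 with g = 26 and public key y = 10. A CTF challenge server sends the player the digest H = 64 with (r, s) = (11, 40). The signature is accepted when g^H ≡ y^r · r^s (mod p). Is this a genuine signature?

genuine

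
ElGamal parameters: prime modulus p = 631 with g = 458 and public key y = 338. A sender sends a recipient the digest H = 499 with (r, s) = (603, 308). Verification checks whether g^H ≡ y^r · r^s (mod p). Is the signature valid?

valid

Left side g^H mod p:
Squares mod 631: 458^1≡458, 458^2≡272, 458^4≡157, 458^8≡40, 458^16≡338, 458^32≡33, 458^64≡458, 458^128≡272, 458^256≡157
499 = 256 + 128 + 64 + 32 + 16 + 2 + 1, so 458^499 ≡ 157·272·458·33·338·272·458 ≡ 338 (mod 631)
Right side y^r · r^s mod p:
Squares mod 631: 338^1≡338, 338^2≡33, 338^4≡458, 338^8≡272, 338^16≡157, 338^32≡40, 338^64≡338, 338^128≡33, 338^256≡458, 338^512≡272
603 = 512 + 64 + 16 + 8 + 2 + 1, so 338^603 ≡ 272·338·157·272·33·338 ≡ 21 (mod 631)
Squares mod 631: 603^1≡603, 603^2≡153, 603^4≡62, 603^8≡58, 603^16≡209, 603^32≡142, 603^64≡603, 603^128≡153, 603^256≡62
308 = 256 + 32 + 16 + 4, so 603^308 ≡ 62·142·209·62 ≡ 587 (mod 631)
21·587 = 12327 ≡ 338 (mod 631)
338 ≡ 338 (mod 631), so the signature is genuine.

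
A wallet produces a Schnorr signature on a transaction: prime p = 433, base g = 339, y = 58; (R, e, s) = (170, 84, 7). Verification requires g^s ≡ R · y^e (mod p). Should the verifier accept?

accept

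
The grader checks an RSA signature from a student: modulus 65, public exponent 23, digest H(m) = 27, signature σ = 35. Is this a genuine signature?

forged

Squares mod 65: σ^1≡35, σ^2≡55, σ^4≡35, σ^8≡55, σ^16≡35
23 = 16 + 4 + 2 + 1, so σ^23 ≡ 35·35·55·35 ≡ 55 (mod 65)
55 ≠ 27, so verification fails.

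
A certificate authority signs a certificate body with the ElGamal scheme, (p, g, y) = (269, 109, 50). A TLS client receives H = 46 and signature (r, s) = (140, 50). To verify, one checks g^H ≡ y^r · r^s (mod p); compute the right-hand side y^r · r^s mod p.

Squares mod 269: 50^1≡50, 50^2≡79, 50^4≡54, 50^8≡226, 50^16≡235, 50^32≡80, 50^64≡213, 50^128≡177
140 = 128 + 8 + 4, so 50^140 ≡ 177·226·54 ≡ 38 (mod 269)
Squares mod 269: 140^1≡140, 140^2≡232, 140^4≡24, 140^8≡38, 140^16≡99, 140^32≡117
50 = 32 + 16 + 2, so 140^50 ≡ 117·99·232 ≡ 215 (mod 269)
y^r · r^s ≡ 38·215 = 8170 ≡ 100 (mod 269)

100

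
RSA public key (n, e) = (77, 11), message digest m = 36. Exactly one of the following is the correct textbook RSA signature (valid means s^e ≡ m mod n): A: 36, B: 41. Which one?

A

Candidate A: 36^2 = 1296 ≡ 64; 36^4 ≡ 64^2 = 4096 ≡ 15; 36^8 ≡ 15^2 = 225 ≡ 71; 11 = 8 + 2 + 1, so 36^11 ≡ 71·64·36 ≡ 36 (mod 77)
  → matches m = 36
Candidate B: 41^2 = 1681 ≡ 64; 41^4 ≡ 64^2 = 4096 ≡ 15; 41^8 ≡ 15^2 = 225 ≡ 71; 11 = 8 + 2 + 1, so 41^11 ≡ 71·64·41 ≡ 41 (mod 77)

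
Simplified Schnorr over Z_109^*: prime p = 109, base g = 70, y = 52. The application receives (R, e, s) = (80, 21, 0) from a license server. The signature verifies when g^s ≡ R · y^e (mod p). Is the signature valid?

invalid

g^s mod p:
70^0 mod 109 = 1
R · y^e mod p:
Squares mod 109: 52^1≡52, 52^2≡88, 52^4≡5, 52^8≡25, 52^16≡80
21 = 16 + 4 + 1, so 52^21 ≡ 80·5·52 ≡ 90 (mod 109)
80·90 = 7200 ≡ 6 (mod 109)
1 ≠ 6; the check fails.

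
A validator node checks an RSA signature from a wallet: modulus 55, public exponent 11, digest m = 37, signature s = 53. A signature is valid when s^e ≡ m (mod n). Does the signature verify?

does not verify

s^2 ≡ 53^2 = 2809 ≡ 4
s^4 ≡ 4^2 = 16
s^8 ≡ 16^2 = 256 ≡ 36
11 = 8 + 2 + 1, so s^11 ≡ 36·4·53 ≡ 42 (mod 55)
s^11 mod 55 = 42, but m = 37.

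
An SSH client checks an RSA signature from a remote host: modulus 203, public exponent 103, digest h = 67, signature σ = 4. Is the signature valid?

Squares mod 203: σ^1≡4, σ^2≡16, σ^4≡53, σ^8≡170, σ^16≡74, σ^32≡198, σ^64≡25
103 = 64 + 32 + 4 + 2 + 1, so σ^103 ≡ 25·198·53·16·4 ≡ 67 (mod 203)
σ^103 mod 203 = 67 matches h.

valid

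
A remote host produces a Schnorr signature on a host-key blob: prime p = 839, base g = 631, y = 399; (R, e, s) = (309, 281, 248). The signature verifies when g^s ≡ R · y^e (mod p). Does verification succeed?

fails

g^s mod p:
631^2 = 398161 ≡ 475
631^4 ≡ 475^2 = 225625 ≡ 773
631^8 ≡ 773^2 = 597529 ≡ 161
631^16 ≡ 161^2 = 25921 ≡ 751
631^32 ≡ 751^2 = 564001 ≡ 193
631^64 ≡ 193^2 = 37249 ≡ 333
631^128 ≡ 333^2 = 110889 ≡ 141
248 = 128 + 64 + 32 + 16 + 8, so 631^248 ≡ 141·333·193·751·161 ≡ 457 (mod 839)
R · y^e mod p:
399^2 = 159201 ≡ 630
399^4 ≡ 630^2 = 396900 ≡ 53
399^8 ≡ 53^2 = 2809 ≡ 292
399^16 ≡ 292^2 = 85264 ≡ 525
399^32 ≡ 525^2 = 275625 ≡ 433
399^64 ≡ 433^2 = 187489 ≡ 392
399^128 ≡ 392^2 = 153664 ≡ 127
399^256 ≡ 127^2 = 16129 ≡ 188
281 = 256 + 16 + 8 + 1, so 399^281 ≡ 188·525·292·399 ≡ 566 (mod 839)
309·566 = 174894 ≡ 382 (mod 839)
457 ≠ 382; the check fails.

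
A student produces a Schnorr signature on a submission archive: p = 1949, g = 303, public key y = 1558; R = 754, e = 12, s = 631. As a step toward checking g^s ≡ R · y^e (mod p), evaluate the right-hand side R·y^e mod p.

338

1558^2 = 2427364 ≡ 859
1558^4 ≡ 859^2 = 737881 ≡ 1159
1558^8 ≡ 1159^2 = 1343281 ≡ 420
12 = 8 + 4, so 1558^12 ≡ 420·1159 ≡ 1479 (mod 1949)
R · y^e ≡ 754·1479 = 1115166 ≡ 338 (mod 1949)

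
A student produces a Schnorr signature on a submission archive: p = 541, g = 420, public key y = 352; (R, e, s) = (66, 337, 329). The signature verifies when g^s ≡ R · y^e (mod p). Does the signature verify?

verifies

g^s mod p:
420^2 = 176400 ≡ 34
420^4 ≡ 34^2 = 1156 ≡ 74
420^8 ≡ 74^2 = 5476 ≡ 66
420^16 ≡ 66^2 = 4356 ≡ 28
420^32 ≡ 28^2 = 784 ≡ 243
420^64 ≡ 243^2 = 59049 ≡ 80
420^128 ≡ 80^2 = 6400 ≡ 449
420^256 ≡ 449^2 = 201601 ≡ 349
329 = 256 + 64 + 8 + 1, so 420^329 ≡ 349·80·66·420 ≡ 243 (mod 541)
R · y^e mod p:
352^2 = 123904 ≡ 15
352^4 ≡ 15^2 = 225
352^8 ≡ 225^2 = 50625 ≡ 312
352^16 ≡ 312^2 = 97344 ≡ 505
352^32 ≡ 505^2 = 255025 ≡ 214
352^64 ≡ 214^2 = 45796 ≡ 352
352^128 ≡ 352^2 = 123904 ≡ 15
352^256 ≡ 15^2 = 225
337 = 256 + 64 + 16 + 1, so 352^337 ≡ 225·352·505·352 ≡ 225 (mod 541)
66·225 = 14850 ≡ 243 (mod 541)
243 ≡ 243 (mod 541); signature holds.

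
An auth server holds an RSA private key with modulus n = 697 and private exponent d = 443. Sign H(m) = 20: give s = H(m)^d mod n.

415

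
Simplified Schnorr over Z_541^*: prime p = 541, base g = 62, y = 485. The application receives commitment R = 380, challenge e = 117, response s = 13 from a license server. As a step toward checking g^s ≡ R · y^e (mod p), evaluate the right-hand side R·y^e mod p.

485^2 = 235225 ≡ 431
485^4 ≡ 431^2 = 185761 ≡ 198
485^8 ≡ 198^2 = 39204 ≡ 252
485^16 ≡ 252^2 = 63504 ≡ 207
485^32 ≡ 207^2 = 42849 ≡ 110
485^64 ≡ 110^2 = 12100 ≡ 198
117 = 64 + 32 + 16 + 4 + 1, so 485^117 ≡ 198·110·207·198·485 ≡ 497 (mod 541)
R · y^e ≡ 380·497 = 188860 ≡ 51 (mod 541)

51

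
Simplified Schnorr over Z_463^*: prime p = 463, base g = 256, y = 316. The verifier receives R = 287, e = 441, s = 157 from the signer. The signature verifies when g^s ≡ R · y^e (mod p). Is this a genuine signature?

genuine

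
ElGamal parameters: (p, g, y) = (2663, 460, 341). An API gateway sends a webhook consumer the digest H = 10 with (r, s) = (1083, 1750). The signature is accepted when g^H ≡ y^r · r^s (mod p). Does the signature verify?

does not verify

Left side g^H mod p:
Squares mod 2663: 460^1≡460, 460^2≡1223, 460^4≡1786, 460^8≡2185
10 = 8 + 2, so 460^10 ≡ 2185·1223 ≡ 1266 (mod 2663)
Right side y^r · r^s mod p:
Squares mod 2663: 341^1≡341, 341^2≡1772, 341^4≡307, 341^8≡1044, 341^16≡769, 341^32≡175, 341^64≡1332, 341^128≡666, 341^256≡1498, 341^512≡1758, 341^1024≡1484
1083 = 1024 + 32 + 16 + 8 + 2 + 1, so 341^1083 ≡ 1484·175·769·1044·1772·341 ≡ 726 (mod 2663)
Squares mod 2663: 1083^1≡1083, 1083^2≡1169, 1083^4≡442, 1083^8≡965, 1083^16≡1838, 1083^32≡1560, 1083^64≡2281, 1083^128≡2122, 1083^256≡2414, 1083^512≡752, 1083^1024≡948
1750 = 1024 + 512 + 128 + 64 + 16 + 4 + 2, so 1083^1750 ≡ 948·752·2122·2281·1838·442·1169 ≡ 968 (mod 2663)
726·968 = 702768 ≡ 2399 (mod 2663)
1266 ≠ 2399, so verification fails.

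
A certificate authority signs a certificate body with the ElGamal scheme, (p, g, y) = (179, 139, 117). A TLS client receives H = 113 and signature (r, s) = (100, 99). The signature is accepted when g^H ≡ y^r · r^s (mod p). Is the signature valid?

valid

Left side g^H mod p:
139^2 = 19321 ≡ 168
139^4 ≡ 168^2 = 28224 ≡ 121
139^8 ≡ 121^2 = 14641 ≡ 142
139^16 ≡ 142^2 = 20164 ≡ 116
139^32 ≡ 116^2 = 13456 ≡ 31
139^64 ≡ 31^2 = 961 ≡ 66
113 = 64 + 32 + 16 + 1, so 139^113 ≡ 66·31·116·139 ≡ 4 (mod 179)
Right side y^r · r^s mod p:
117^2 = 13689 ≡ 85
117^4 ≡ 85^2 = 7225 ≡ 65
117^8 ≡ 65^2 = 4225 ≡ 108
117^16 ≡ 108^2 = 11664 ≡ 29
117^32 ≡ 29^2 = 841 ≡ 125
117^64 ≡ 125^2 = 15625 ≡ 52
100 = 64 + 32 + 4, so 117^100 ≡ 52·125·65 ≡ 60 (mod 179)
100^2 = 10000 ≡ 155
100^4 ≡ 155^2 = 24025 ≡ 39
100^8 ≡ 39^2 = 1521 ≡ 89
100^16 ≡ 89^2 = 7921 ≡ 45
100^32 ≡ 45^2 = 2025 ≡ 56
100^64 ≡ 56^2 = 3136 ≡ 93
99 = 64 + 32 + 2 + 1, so 100^99 ≡ 93·56·155·100 ≡ 12 (mod 179)
60·12 = 720 ≡ 4 (mod 179)
4 ≡ 4 (mod 179), so the signature is genuine.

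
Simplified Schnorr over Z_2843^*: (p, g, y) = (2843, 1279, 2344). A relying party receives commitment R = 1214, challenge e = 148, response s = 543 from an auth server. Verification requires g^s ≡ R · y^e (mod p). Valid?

g^s mod p:
1279^2 = 1635841 ≡ 1116
1279^4 ≡ 1116^2 = 1245456 ≡ 222
1279^8 ≡ 222^2 = 49284 ≡ 953
1279^16 ≡ 953^2 = 908209 ≡ 1292
1279^32 ≡ 1292^2 = 1669264 ≡ 423
1279^64 ≡ 423^2 = 178929 ≡ 2663
1279^128 ≡ 2663^2 = 7091569 ≡ 1127
1279^256 ≡ 1127^2 = 1270129 ≡ 2151
1279^512 ≡ 2151^2 = 4626801 ≡ 1240
543 = 512 + 16 + 8 + 4 + 2 + 1, so 1279^543 ≡ 1240·1292·953·222·1116·1279 ≡ 1257 (mod 2843)
R · y^e mod p:
2344^2 = 5494336 ≡ 1660
2344^4 ≡ 1660^2 = 2755600 ≡ 733
2344^8 ≡ 733^2 = 537289 ≡ 2805
2344^16 ≡ 2805^2 = 7868025 ≡ 1444
2344^32 ≡ 1444^2 = 2085136 ≡ 1217
2344^64 ≡ 1217^2 = 1481089 ≡ 2729
2344^128 ≡ 2729^2 = 7447441 ≡ 1624
148 = 128 + 16 + 4, so 2344^148 ≡ 1624·1444·733 ≡ 2760 (mod 2843)
1214·2760 = 3350640 ≡ 1586 (mod 2843)
1257 ≠ 1586; the check fails.

no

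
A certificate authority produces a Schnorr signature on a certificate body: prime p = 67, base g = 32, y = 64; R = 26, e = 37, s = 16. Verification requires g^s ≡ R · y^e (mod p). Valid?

g^s mod p:
Squares mod 67: 32^1≡32, 32^2≡19, 32^4≡26, 32^8≡6, 32^16≡36
32^16 ≡ 36 (mod 67)
R · y^e mod p:
Squares mod 67: 64^1≡64, 64^2≡9, 64^4≡14, 64^8≡62, 64^16≡25, 64^32≡22
37 = 32 + 4 + 1, so 64^37 ≡ 22·14·64 ≡ 14 (mod 67)
26·14 = 364 ≡ 29 (mod 67)
36 ≠ 29; the check fails.

no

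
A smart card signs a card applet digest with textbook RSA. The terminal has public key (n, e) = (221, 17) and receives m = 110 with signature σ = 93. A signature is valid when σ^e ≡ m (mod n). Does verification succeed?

σ^2 ≡ 93^2 = 8649 ≡ 30
σ^4 ≡ 30^2 = 900 ≡ 16
σ^8 ≡ 16^2 = 256 ≡ 35
σ^16 ≡ 35^2 = 1225 ≡ 120
17 = 16 + 1, so σ^17 ≡ 120·93 ≡ 110 (mod 221)
110 = m, so the signature checks out.

passes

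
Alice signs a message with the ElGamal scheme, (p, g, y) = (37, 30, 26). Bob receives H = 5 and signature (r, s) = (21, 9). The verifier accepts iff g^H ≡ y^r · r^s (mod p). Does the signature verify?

does not verify

Left side g^H mod p:
30^2 = 900 ≡ 12
30^4 ≡ 12^2 = 144 ≡ 33
5 = 4 + 1, so 30^5 ≡ 33·30 ≡ 28 (mod 37)
Right side y^r · r^s mod p:
26^2 = 676 ≡ 10
26^4 ≡ 10^2 = 100 ≡ 26
26^8 ≡ 26^2 = 676 ≡ 10
26^16 ≡ 10^2 = 100 ≡ 26
21 = 16 + 4 + 1, so 26^21 ≡ 26·26·26 ≡ 1 (mod 37)
21^2 = 441 ≡ 34
21^4 ≡ 34^2 = 1156 ≡ 9
21^8 ≡ 9^2 = 81 ≡ 7
9 = 8 + 1, so 21^9 ≡ 7·21 ≡ 36 (mod 37)
1·36 = 36 ≡ 36 (mod 37)
28 ≠ 36, so verification fails.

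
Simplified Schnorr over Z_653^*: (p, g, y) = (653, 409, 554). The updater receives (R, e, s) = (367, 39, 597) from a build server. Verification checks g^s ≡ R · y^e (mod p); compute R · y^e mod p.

245

554^2 = 306916 ≡ 6
554^4 ≡ 6^2 = 36
554^8 ≡ 36^2 = 1296 ≡ 643
554^16 ≡ 643^2 = 413449 ≡ 100
554^32 ≡ 100^2 = 10000 ≡ 205
39 = 32 + 4 + 2 + 1, so 554^39 ≡ 205·36·6·554 ≡ 522 (mod 653)
R · y^e ≡ 367·522 = 191574 ≡ 245 (mod 653)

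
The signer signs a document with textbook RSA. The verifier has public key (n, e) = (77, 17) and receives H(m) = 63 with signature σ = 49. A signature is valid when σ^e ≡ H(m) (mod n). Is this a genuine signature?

forged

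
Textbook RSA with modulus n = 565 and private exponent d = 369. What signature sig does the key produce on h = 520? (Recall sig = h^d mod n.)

435

Squares mod 565: h^1≡520, h^2≡330, h^4≡420, h^8≡120, h^16≡275, h^32≡480, h^64≡445, h^128≡275, h^256≡480
369 = 256 + 64 + 32 + 16 + 1, so h^369 ≡ 480·445·480·275·520 ≡ 435 (mod 565)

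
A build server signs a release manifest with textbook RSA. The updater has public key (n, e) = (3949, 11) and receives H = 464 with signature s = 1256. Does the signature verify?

s^2 ≡ 1256^2 = 1577536 ≡ 1885
s^4 ≡ 1885^2 = 3553225 ≡ 3074
s^8 ≡ 3074^2 = 9449476 ≡ 3468
11 = 8 + 2 + 1, so s^11 ≡ 3468·1885·1256 ≡ 464 (mod 3949)
464 = H, so the signature checks out.

verifies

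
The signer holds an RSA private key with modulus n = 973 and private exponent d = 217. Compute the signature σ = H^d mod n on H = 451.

647

H^2 ≡ 451^2 = 203401 ≡ 44
H^4 ≡ 44^2 = 1936 ≡ 963
H^8 ≡ 963^2 = 927369 ≡ 100
H^16 ≡ 100^2 = 10000 ≡ 270
H^32 ≡ 270^2 = 72900 ≡ 898
H^64 ≡ 898^2 = 806404 ≡ 760
H^128 ≡ 760^2 = 577600 ≡ 611
217 = 128 + 64 + 16 + 8 + 1, so H^217 ≡ 611·760·270·100·451 ≡ 647 (mod 973)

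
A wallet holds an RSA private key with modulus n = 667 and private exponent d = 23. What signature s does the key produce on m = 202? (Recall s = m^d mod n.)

Squares mod 667: m^1≡202, m^2≡117, m^4≡349, m^8≡407, m^16≡233
23 = 16 + 4 + 2 + 1, so m^23 ≡ 233·349·117·202 ≡ 202 (mod 667)

202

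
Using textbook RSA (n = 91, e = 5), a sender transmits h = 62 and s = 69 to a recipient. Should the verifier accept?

s^5 mod 91 = 62
s^5 mod 91 = 62 matches h.

accept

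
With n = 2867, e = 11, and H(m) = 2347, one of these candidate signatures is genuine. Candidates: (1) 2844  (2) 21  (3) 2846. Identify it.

3

Candidate 1: Squares mod 2867: 2844^1≡2844, 2844^2≡529, 2844^4≡1742, 2844^8≡1278; 11 = 8 + 2 + 1, so 2844^11 ≡ 1278·529·2844 ≡ 1182 (mod 2867)
Candidate 2: Squares mod 2867: 21^1≡21, 21^2≡441, 21^4≡2392, 21^8≡1999; 11 = 8 + 2 + 1, so 21^11 ≡ 1999·441·21 ≡ 520 (mod 2867)
Candidate 3: Squares mod 2867: 2846^1≡2846, 2846^2≡441, 2846^4≡2392, 2846^8≡1999; 11 = 8 + 2 + 1, so 2846^11 ≡ 1999·441·2846 ≡ 2347 (mod 2867)
  → matches H(m) = 2347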